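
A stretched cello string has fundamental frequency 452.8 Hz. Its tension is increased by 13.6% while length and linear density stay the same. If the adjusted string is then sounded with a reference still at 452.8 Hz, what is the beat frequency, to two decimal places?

29.81 Hz

For a string, f ∝ √T, so the new frequency is 452.8·√1.136 = 482.6092 Hz.
f_beat = |482.6092 − 452.8| = 29.81 Hz.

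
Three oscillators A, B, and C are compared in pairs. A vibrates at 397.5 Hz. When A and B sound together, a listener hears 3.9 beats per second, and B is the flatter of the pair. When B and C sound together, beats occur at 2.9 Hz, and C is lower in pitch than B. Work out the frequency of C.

390.7 Hz

B is below A, so f_B = 397.5 − 3.9 = 393.6 Hz.
C is below B, so f_C = 393.6 − 2.9 = 390.7 Hz.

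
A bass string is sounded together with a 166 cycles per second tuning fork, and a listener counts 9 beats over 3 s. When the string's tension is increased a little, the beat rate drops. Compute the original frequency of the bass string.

163 Hz

Beat frequency = 9/3 = 3 Hz.
|f − 166| = 3, so the bass string was at either 163 Hz or 169 Hz.
Higher tension means higher frequency; the adjustment raises the bass string's frequency.
The beat rate fell, so the adjustment moved the bass string toward 166 Hz — it must have started below the reference.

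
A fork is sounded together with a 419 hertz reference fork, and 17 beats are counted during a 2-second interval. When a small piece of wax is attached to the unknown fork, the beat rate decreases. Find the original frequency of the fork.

Beat frequency = 17/2 = 8.5 Hz.
|f − 419| = 8.5, so the fork was at either 410.5 Hz or 427.5 Hz.
Loading a fork with wax lowers its frequency; the adjustment lowers the fork's frequency.
The beat rate fell, so the adjustment moved the fork toward 419 Hz — it must have started above the reference.

427.5 Hz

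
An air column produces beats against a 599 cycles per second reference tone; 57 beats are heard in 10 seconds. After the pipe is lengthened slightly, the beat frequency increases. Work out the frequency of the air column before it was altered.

593.3 Hz

Beat frequency = 57/10 = 5.7 Hz.
|f − 599| = 5.7, so the air column was at either 593.3 Hz or 604.7 Hz.
A longer pipe has a lower fundamental; the adjustment lowers the air column's frequency.
The beat rate rose, so the adjustment moved the air column further from 599 Hz — it was already below the reference.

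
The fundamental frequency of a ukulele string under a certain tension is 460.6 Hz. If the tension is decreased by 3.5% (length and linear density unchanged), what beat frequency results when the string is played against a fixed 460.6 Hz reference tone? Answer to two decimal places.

For a string, f ∝ √T, so the new frequency is 460.6·√0.965 = 452.4677 Hz.
f_beat = |452.4677 − 460.6| = 8.13 Hz.

8.13 Hz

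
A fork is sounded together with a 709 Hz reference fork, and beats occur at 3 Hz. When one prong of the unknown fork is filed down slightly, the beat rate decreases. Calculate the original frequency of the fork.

|f − 709| = 3, so the fork was at either 706 Hz or 712 Hz.
Filing a prong removes mass and raises the fork's frequency; the adjustment raises the fork's frequency.
The beat rate fell, so the adjustment moved the fork toward 709 Hz — it must have started below the reference.

706 Hz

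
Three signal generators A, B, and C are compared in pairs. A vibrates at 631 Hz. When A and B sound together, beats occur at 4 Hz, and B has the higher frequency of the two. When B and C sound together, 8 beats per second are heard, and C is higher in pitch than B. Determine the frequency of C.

B is above A, so f_B = 631 + 4 = 635 Hz.
C is above B, so f_C = 635 + 8 = 643 Hz.

643 Hz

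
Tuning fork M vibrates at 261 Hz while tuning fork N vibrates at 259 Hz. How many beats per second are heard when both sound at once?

The beat frequency equals the magnitude of the frequency difference.
|261 − 259| = 2 Hz.

2 Hz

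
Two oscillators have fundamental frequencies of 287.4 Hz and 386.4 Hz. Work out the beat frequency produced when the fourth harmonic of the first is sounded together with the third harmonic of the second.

9.6 Hz

Fourth harmonic of the first: 4·287.4 = 1149.6 Hz.
Third harmonic of the second: 3·386.4 = 1159.2 Hz.
f_beat = |1149.6 − 1159.2| = 9.6 Hz.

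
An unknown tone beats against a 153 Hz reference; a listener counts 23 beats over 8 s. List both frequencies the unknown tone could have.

Beat frequency = 23/8 = 2.875 Hz.
|f − 153| = 2.875, so f = 153 ± 2.875.

150.125 Hz or 155.875 Hz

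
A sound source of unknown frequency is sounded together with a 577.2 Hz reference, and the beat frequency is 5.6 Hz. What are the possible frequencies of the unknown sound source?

571.6 Hz or 582.8 Hz

|f − 577.2| = 5.6, so f = 577.2 ± 5.6.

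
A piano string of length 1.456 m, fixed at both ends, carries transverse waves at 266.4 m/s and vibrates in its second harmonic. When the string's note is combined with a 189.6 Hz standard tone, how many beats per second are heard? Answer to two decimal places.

6.63 Hz

For a string fixed at both ends, f_n = n·v/(2L) = 2·266.4/(2·1.456) = 182.9670 Hz.
f_beat = |182.9670 − 189.6| = 6.63 Hz.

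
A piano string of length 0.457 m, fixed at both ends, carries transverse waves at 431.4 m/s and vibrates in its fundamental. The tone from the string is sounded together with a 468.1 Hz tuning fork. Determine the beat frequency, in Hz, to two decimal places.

For a string fixed at both ends, f_n = n·v/(2L) = 1·431.4/(2·0.457) = 471.9912 Hz.
f_beat = |471.9912 − 468.1| = 3.89 Hz.

3.89 Hz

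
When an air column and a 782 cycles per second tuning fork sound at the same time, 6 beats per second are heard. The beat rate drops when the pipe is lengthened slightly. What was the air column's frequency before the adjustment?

788 Hz

|f − 782| = 6, so the air column was at either 776 Hz or 788 Hz.
A longer pipe has a lower fundamental; the adjustment lowers the air column's frequency.
The beat rate fell, so the adjustment moved the air column toward 782 Hz — it must have started above the reference.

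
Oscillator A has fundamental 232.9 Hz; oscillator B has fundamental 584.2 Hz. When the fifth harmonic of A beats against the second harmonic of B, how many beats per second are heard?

3.9 Hz

Fifth harmonic of the first: 5·232.9 = 1164.5 Hz.
Second harmonic of the second: 2·584.2 = 1168.4 Hz.
f_beat = |1164.5 − 1168.4| = 3.9 Hz.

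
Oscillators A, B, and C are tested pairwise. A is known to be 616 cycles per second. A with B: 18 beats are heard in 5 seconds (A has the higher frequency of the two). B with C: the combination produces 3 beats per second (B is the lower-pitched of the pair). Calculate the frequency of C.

A–B: Beat frequency = 18/5 = 3.6 Hz.
B is below A, so f_B = 616 − 3.6 = 612.4 Hz.
C is above B, so f_C = 612.4 + 3 = 615.4 Hz.

615.4 Hz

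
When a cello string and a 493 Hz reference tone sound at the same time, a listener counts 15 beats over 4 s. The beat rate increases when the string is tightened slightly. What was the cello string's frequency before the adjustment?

496.75 Hz

Beat frequency = 15/4 = 3.75 Hz.
|f − 493| = 3.75, so the cello string was at either 489.25 Hz or 496.75 Hz.
Increasing tension raises a string's frequency; the adjustment raises the cello string's frequency.
The beat rate rose, so the adjustment moved the cello string further from 493 Hz — it was already above the reference.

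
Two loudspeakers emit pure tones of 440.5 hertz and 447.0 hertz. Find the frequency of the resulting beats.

f_beat = |f₁ − f₂|.
|440.5 − 447.0| = 6.5 Hz.

6.5 Hz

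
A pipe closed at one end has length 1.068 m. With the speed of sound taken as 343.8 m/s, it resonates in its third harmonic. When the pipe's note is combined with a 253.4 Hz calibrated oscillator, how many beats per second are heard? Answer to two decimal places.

Closed pipe (odd harmonics): f_n = n·v/(4L) = 3·343.8/(4·1.068) = 241.4326 Hz.
f_beat = |241.4326 − 253.4| = 11.97 Hz.

11.97 Hz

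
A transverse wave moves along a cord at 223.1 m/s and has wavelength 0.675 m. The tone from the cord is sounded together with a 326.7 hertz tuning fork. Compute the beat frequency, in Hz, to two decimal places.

3.82 Hz

Source frequency f = v/λ = 223.1/0.675 = 330.5185 Hz.
f_beat = |330.5185 − 326.7| = 3.82 Hz.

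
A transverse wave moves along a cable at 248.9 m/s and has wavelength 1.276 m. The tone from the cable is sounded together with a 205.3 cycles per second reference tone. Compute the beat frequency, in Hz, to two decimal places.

Source frequency f = v/λ = 248.9/1.276 = 195.0627 Hz.
f_beat = |195.0627 − 205.3| = 10.24 Hz.

10.24 Hz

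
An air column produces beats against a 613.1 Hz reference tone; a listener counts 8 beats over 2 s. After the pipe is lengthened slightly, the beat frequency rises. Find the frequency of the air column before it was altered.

609.1 Hz

Beat frequency = 8/2 = 4 Hz.
|f − 613.1| = 4, so the air column was at either 609.1 Hz or 617.1 Hz.
A longer pipe has a lower fundamental; the adjustment lowers the air column's frequency.
The beat rate rose, so the adjustment moved the air column further from 613.1 Hz — it was already below the reference.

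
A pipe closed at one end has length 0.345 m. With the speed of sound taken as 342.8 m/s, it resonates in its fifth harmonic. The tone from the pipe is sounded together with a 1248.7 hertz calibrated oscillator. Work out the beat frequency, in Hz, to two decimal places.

6.67 Hz

Closed pipe (odd harmonics): f_n = n·v/(4L) = 5·342.8/(4·0.345) = 1242.0290 Hz.
f_beat = |1242.0290 − 1248.7| = 6.67 Hz.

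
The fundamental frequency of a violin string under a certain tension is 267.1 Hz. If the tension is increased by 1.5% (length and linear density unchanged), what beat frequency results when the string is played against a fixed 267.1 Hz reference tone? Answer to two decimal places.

2.00 Hz

For a string, f ∝ √T, so the new frequency is 267.1·√1.015 = 269.0958 Hz.
f_beat = |269.0958 − 267.1| = 2.00 Hz.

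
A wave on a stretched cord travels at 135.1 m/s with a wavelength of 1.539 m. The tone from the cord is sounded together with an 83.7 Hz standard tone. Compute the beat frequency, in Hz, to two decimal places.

4.08 Hz

Source frequency f = v/λ = 135.1/1.539 = 87.7843 Hz.
f_beat = |87.7843 − 83.7| = 4.08 Hz.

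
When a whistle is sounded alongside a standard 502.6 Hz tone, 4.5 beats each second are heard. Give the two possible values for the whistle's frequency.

498.1 Hz or 507.1 Hz

|f − 502.6| = 4.5, so f = 502.6 ± 4.5.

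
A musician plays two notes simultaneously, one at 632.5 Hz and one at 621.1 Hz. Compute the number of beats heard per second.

The beat frequency equals the magnitude of the frequency difference.
|632.5 − 621.1| = 11.4 Hz.

11.4 Hz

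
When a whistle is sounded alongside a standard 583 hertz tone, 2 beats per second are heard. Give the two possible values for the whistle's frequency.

581 Hz or 585 Hz

|f − 583| = 2, so f = 583 ± 2.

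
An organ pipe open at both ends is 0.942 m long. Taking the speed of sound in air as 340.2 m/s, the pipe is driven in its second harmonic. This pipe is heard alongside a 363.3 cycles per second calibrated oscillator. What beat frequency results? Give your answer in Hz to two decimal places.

2.15 Hz

Open pipe: f_n = n·v/(2L) = 2·340.2/(2·0.942) = 361.1465 Hz.
f_beat = |361.1465 − 363.3| = 2.15 Hz.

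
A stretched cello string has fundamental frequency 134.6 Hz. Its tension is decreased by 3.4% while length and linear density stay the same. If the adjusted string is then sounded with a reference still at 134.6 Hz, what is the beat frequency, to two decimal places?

2.31 Hz

For a string, f ∝ √T, so the new frequency is 134.6·√0.966 = 132.2920 Hz.
f_beat = |132.2920 − 134.6| = 2.31 Hz.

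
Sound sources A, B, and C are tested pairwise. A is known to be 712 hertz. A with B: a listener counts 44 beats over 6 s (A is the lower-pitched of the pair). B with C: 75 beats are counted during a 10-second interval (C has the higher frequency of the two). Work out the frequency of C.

A–B: Beat frequency = 44/6 = 7.3333 Hz.
B is above A, so f_B = 712 + 7.3333 = 719.3333 Hz.
B–C: Beat frequency = 75/10 = 7.5 Hz.
C is above B, so f_C = 719.3333 + 7.5 = 726.8333 Hz.

726.8333 Hz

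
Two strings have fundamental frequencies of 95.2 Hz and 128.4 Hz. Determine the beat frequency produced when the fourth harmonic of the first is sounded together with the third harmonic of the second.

4.4 Hz

Fourth harmonic of the first: 4·95.2 = 380.8 Hz.
Third harmonic of the second: 3·128.4 = 385.2 Hz.
f_beat = |380.8 − 385.2| = 4.4 Hz.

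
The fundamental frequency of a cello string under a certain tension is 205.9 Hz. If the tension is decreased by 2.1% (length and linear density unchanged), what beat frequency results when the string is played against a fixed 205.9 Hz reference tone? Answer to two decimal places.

For a string, f ∝ √T, so the new frequency is 205.9·√0.979 = 203.7266 Hz.
f_beat = |203.7266 − 205.9| = 2.17 Hz.

2.17 Hz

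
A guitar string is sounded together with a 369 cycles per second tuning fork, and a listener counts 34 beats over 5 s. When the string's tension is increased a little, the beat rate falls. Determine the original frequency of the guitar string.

362.2 Hz

Beat frequency = 34/5 = 6.8 Hz.
|f − 369| = 6.8, so the guitar string was at either 362.2 Hz or 375.8 Hz.
Higher tension means higher frequency; the adjustment raises the guitar string's frequency.
The beat rate fell, so the adjustment moved the guitar string toward 369 Hz — it must have started below the reference.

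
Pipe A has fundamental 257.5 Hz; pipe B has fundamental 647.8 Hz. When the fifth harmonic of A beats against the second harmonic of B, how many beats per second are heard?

8.1 Hz

Fifth harmonic of the first: 5·257.5 = 1287.5 Hz.
Second harmonic of the second: 2·647.8 = 1295.6 Hz.
f_beat = |1287.5 − 1295.6| = 8.1 Hz.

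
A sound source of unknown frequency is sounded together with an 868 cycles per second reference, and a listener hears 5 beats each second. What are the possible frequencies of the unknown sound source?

863 Hz or 873 Hz

|f − 868| = 5, so f = 868 ± 5.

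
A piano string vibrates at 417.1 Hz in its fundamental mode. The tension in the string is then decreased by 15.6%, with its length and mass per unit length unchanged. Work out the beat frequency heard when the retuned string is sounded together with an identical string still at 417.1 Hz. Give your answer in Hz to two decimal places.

For a string, f ∝ √T, so the new frequency is 417.1·√0.844 = 383.1876 Hz.
f_beat = |383.1876 − 417.1| = 33.91 Hz.

33.91 Hz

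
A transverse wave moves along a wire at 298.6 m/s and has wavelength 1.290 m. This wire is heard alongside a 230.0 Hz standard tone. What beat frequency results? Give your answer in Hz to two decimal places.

1.47 Hz

Source frequency f = v/λ = 298.6/1.290 = 231.4729 Hz.
f_beat = |231.4729 − 230.0| = 1.47 Hz.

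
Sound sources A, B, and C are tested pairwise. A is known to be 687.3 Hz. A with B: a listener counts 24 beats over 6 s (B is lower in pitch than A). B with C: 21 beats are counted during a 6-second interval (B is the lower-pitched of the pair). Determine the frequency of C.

A–B: Beat frequency = 24/6 = 4 Hz.
B is below A, so f_B = 687.3 − 4 = 683.3 Hz.
B–C: Beat frequency = 21/6 = 3.5 Hz.
C is above B, so f_C = 683.3 + 3.5 = 686.8 Hz.

686.8 Hz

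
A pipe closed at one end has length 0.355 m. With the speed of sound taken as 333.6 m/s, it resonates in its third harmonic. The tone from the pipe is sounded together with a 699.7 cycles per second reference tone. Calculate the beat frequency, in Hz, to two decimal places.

Closed pipe (odd harmonics): f_n = n·v/(4L) = 3·333.6/(4·0.355) = 704.7887 Hz.
f_beat = |704.7887 − 699.7| = 5.09 Hz.

5.09 Hz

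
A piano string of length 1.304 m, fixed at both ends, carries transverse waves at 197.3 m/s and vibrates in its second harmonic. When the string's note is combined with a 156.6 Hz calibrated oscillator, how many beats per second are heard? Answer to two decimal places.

For a string fixed at both ends, f_n = n·v/(2L) = 2·197.3/(2·1.304) = 151.3037 Hz.
f_beat = |151.3037 − 156.6| = 5.30 Hz.

5.30 Hz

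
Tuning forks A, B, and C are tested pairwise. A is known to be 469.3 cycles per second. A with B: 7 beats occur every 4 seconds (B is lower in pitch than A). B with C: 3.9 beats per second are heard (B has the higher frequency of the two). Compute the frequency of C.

A–B: Beat frequency = 7/4 = 1.75 Hz.
B is below A, so f_B = 469.3 − 1.75 = 467.55 Hz.
C is below B, so f_C = 467.55 − 3.9 = 463.65 Hz.

463.65 Hz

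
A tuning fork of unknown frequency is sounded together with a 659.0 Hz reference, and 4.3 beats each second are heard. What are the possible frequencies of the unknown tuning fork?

654.7 Hz or 663.3 Hz

|f − 659.0| = 4.3, so f = 659.0 ± 4.3.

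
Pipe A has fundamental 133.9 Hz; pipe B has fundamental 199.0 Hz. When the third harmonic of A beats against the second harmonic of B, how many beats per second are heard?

Third harmonic of the first: 3·133.9 = 401.7 Hz.
Second harmonic of the second: 2·199.0 = 398.0 Hz.
f_beat = |401.7 − 398.0| = 3.7 Hz.

3.7 Hz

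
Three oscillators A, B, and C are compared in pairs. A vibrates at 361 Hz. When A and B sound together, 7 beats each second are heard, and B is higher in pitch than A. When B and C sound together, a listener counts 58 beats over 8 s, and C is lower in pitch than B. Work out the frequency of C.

360.75 Hz

B is above A, so f_B = 361 + 7 = 368 Hz.
B–C: Beat frequency = 58/8 = 7.25 Hz.
C is below B, so f_C = 368 − 7.25 = 360.75 Hz.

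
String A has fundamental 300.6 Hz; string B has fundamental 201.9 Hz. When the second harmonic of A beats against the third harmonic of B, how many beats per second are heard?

Second harmonic of the first: 2·300.6 = 601.2 Hz.
Third harmonic of the second: 3·201.9 = 605.7 Hz.
f_beat = |601.2 − 605.7| = 4.5 Hz.

4.5 Hz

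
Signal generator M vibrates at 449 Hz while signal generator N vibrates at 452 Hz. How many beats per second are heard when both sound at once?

The beat frequency equals the magnitude of the frequency difference.
|449 − 452| = 3 Hz.

3 Hz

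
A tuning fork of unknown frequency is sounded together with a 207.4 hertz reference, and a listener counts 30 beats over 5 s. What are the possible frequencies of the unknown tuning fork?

Beat frequency = 30/5 = 6 Hz.
|f − 207.4| = 6, so f = 207.4 ± 6.

201.4 Hz or 213.4 Hz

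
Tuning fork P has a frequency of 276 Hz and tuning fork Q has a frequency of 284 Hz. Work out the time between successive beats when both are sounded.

0.125 s

f_beat = |276 − 284| = 8 Hz.
Beat period T = 1 / f_beat = 1 / 8 s.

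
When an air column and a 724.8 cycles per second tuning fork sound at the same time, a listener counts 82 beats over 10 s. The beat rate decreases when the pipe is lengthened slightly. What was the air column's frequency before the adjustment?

Beat frequency = 82/10 = 8.2 Hz.
|f − 724.8| = 8.2, so the air column was at either 716.6 Hz or 733 Hz.
A longer pipe has a lower fundamental; the adjustment lowers the air column's frequency.
The beat rate fell, so the adjustment moved the air column toward 724.8 Hz — it must have started above the reference.

733 Hz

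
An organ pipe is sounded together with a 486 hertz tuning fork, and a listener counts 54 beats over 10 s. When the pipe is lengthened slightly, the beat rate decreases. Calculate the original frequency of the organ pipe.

Beat frequency = 54/10 = 5.4 Hz.
|f − 486| = 5.4, so the organ pipe was at either 480.6 Hz or 491.4 Hz.
A longer pipe has a lower fundamental; the adjustment lowers the organ pipe's frequency.
The beat rate fell, so the adjustment moved the organ pipe toward 486 Hz — it must have started above the reference.

491.4 Hz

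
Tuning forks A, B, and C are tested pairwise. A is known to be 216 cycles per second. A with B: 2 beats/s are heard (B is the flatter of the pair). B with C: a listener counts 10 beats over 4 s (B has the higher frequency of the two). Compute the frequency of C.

B is below A, so f_B = 216 − 2 = 214 Hz.
B–C: Beat frequency = 10/4 = 2.5 Hz.
C is below B, so f_C = 214 − 2.5 = 211.5 Hz.

211.5 Hz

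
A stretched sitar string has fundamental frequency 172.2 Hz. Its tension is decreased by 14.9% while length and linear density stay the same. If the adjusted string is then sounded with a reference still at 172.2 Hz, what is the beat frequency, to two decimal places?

13.35 Hz

For a string, f ∝ √T, so the new frequency is 172.2·√0.851 = 158.8539 Hz.
f_beat = |158.8539 − 172.2| = 13.35 Hz.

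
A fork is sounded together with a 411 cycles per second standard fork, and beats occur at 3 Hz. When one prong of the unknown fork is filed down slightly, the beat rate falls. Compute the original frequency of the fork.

408 Hz

|f − 411| = 3, so the fork was at either 408 Hz or 414 Hz.
Filing a prong removes mass and raises the fork's frequency; the adjustment raises the fork's frequency.
The beat rate fell, so the adjustment moved the fork toward 411 Hz — it must have started below the reference.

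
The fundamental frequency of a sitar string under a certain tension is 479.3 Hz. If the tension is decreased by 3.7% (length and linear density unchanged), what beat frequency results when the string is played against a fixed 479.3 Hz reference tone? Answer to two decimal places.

For a string, f ∝ √T, so the new frequency is 479.3·√0.963 = 470.3494 Hz.
f_beat = |470.3494 − 479.3| = 8.95 Hz.

8.95 Hz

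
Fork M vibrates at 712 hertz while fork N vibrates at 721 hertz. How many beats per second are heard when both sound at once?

9 Hz

f_beat = |f₁ − f₂|.
|712 − 721| = 9 Hz.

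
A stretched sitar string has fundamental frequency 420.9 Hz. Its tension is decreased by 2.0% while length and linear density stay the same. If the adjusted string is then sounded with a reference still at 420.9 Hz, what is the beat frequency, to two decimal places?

4.23 Hz

For a string, f ∝ √T, so the new frequency is 420.9·√0.980 = 416.6697 Hz.
f_beat = |416.6697 − 420.9| = 4.23 Hz.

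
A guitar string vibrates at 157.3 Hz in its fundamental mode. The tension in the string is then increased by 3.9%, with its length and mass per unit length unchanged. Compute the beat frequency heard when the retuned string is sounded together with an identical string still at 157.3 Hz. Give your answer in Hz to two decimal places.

For a string, f ∝ √T, so the new frequency is 157.3·√1.039 = 160.3380 Hz.
f_beat = |160.3380 − 157.3| = 3.04 Hz.

3.04 Hz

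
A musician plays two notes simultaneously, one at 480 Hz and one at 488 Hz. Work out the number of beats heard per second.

The beat frequency equals the magnitude of the frequency difference.
|480 − 488| = 8 Hz.

8 Hz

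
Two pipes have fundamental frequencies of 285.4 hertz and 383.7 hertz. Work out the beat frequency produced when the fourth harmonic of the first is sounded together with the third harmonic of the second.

Fourth harmonic of the first: 4·285.4 = 1141.6 Hz.
Third harmonic of the second: 3·383.7 = 1151.1 Hz.
f_beat = |1141.6 − 1151.1| = 9.5 Hz.

9.5 Hz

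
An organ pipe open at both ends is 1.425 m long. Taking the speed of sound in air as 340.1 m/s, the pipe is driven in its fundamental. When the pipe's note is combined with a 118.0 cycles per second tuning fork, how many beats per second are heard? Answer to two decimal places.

Open pipe: f_n = n·v/(2L) = 1·340.1/(2·1.425) = 119.3333 Hz.
f_beat = |119.3333 − 118.0| = 1.33 Hz.

1.33 Hz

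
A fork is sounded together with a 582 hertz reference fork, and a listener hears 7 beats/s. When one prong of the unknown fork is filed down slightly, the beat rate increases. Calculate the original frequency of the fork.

589 Hz

|f − 582| = 7, so the fork was at either 575 Hz or 589 Hz.
Filing a prong removes mass and raises the fork's frequency; the adjustment raises the fork's frequency.
The beat rate rose, so the adjustment moved the fork further from 582 Hz — it was already above the reference.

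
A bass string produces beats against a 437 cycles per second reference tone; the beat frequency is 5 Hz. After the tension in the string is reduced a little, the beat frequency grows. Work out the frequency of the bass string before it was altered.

432 Hz

|f − 437| = 5, so the bass string was at either 432 Hz or 442 Hz.
Lower tension means lower frequency; the adjustment lowers the bass string's frequency.
The beat rate rose, so the adjustment moved the bass string further from 437 Hz — it was already below the reference.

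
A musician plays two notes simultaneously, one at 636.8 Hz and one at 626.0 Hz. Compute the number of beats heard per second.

10.8 Hz

The beat frequency equals the magnitude of the frequency difference.
|636.8 − 626.0| = 10.8 Hz.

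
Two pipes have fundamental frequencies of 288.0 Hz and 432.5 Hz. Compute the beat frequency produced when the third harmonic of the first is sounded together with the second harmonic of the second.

1.0 Hz

Third harmonic of the first: 3·288.0 = 864.0 Hz.
Second harmonic of the second: 2·432.5 = 865.0 Hz.
f_beat = |864.0 − 865.0| = 1.0 Hz.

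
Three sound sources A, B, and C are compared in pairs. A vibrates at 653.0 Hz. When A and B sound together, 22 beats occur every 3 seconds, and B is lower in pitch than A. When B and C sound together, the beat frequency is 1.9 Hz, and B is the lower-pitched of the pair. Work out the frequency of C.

A–B: Beat frequency = 22/3 = 7.3333 Hz.
B is below A, so f_B = 653.0 − 7.3333 = 645.6667 Hz.
C is above B, so f_C = 645.6667 + 1.9 = 647.5667 Hz.

647.5667 Hz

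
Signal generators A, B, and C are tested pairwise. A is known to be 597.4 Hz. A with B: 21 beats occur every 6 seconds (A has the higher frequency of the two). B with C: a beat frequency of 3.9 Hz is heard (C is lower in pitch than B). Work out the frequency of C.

A–B: Beat frequency = 21/6 = 3.5 Hz.
B is below A, so f_B = 597.4 − 3.5 = 593.9 Hz.
C is below B, so f_C = 593.9 − 3.9 = 590 Hz.

590 Hz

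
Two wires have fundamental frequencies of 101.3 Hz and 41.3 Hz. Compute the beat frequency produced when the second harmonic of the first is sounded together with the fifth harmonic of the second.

Second harmonic of the first: 2·101.3 = 202.6 Hz.
Fifth harmonic of the second: 5·41.3 = 206.5 Hz.
f_beat = |202.6 − 206.5| = 3.9 Hz.

3.9 Hz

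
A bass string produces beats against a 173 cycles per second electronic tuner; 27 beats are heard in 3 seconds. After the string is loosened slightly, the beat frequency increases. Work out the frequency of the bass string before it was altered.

164 Hz

Beat frequency = 27/3 = 9 Hz.
|f − 173| = 9, so the bass string was at either 164 Hz or 182 Hz.
Reducing tension lowers a string's frequency; the adjustment lowers the bass string's frequency.
The beat rate rose, so the adjustment moved the bass string further from 173 Hz — it was already below the reference.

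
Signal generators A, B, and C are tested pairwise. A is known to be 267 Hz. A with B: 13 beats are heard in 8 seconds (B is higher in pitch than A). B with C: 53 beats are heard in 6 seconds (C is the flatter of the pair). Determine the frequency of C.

A–B: Beat frequency = 13/8 = 1.625 Hz.
B is above A, so f_B = 267 + 1.625 = 268.625 Hz.
B–C: Beat frequency = 53/6 = 8.8333 Hz.
C is below B, so f_C = 268.625 − 8.8333 = 259.7917 Hz.

259.7917 Hz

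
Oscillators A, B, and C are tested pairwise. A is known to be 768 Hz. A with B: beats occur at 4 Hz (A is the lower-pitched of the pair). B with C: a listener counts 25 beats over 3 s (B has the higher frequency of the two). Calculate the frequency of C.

B is above A, so f_B = 768 + 4 = 772 Hz.
B–C: Beat frequency = 25/3 = 8.3333 Hz.
C is below B, so f_C = 772 − 8.3333 = 763.6667 Hz.

763.6667 Hz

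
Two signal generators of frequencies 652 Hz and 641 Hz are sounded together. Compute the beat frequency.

11 Hz

f_beat = |f₁ − f₂|.
|652 − 641| = 11 Hz.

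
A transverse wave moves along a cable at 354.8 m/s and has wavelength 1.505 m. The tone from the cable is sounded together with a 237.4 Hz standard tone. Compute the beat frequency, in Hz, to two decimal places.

Source frequency f = v/λ = 354.8/1.505 = 235.7475 Hz.
f_beat = |235.7475 − 237.4| = 1.65 Hz.

1.65 Hz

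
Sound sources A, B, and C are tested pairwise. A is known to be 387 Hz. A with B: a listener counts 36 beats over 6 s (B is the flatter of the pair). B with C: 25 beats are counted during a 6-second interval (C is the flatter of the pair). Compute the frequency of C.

376.8333 Hz

A–B: Beat frequency = 36/6 = 6 Hz.
B is below A, so f_B = 387 − 6 = 381 Hz.
B–C: Beat frequency = 25/6 = 4.1667 Hz.
C is below B, so f_C = 381 − 4.1667 = 376.8333 Hz.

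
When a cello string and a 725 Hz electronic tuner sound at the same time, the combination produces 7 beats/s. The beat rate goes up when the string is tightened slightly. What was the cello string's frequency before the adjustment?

732 Hz

|f − 725| = 7, so the cello string was at either 718 Hz or 732 Hz.
Increasing tension raises a string's frequency; the adjustment raises the cello string's frequency.
The beat rate rose, so the adjustment moved the cello string further from 725 Hz — it was already above the reference.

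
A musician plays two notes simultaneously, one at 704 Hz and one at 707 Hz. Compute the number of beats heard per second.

f_beat = |f₁ − f₂|.
|704 − 707| = 3 Hz.

3 Hz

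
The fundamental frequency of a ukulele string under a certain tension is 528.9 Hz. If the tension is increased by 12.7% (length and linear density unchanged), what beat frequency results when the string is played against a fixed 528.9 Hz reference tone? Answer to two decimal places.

32.58 Hz

For a string, f ∝ √T, so the new frequency is 528.9·√1.127 = 561.4816 Hz.
f_beat = |561.4816 − 528.9| = 32.58 Hz.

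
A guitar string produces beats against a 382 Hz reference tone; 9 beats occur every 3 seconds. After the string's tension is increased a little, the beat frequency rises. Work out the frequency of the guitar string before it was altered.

385 Hz

Beat frequency = 9/3 = 3 Hz.
|f − 382| = 3, so the guitar string was at either 379 Hz or 385 Hz.
Higher tension means higher frequency; the adjustment raises the guitar string's frequency.
The beat rate rose, so the adjustment moved the guitar string further from 382 Hz — it was already above the reference.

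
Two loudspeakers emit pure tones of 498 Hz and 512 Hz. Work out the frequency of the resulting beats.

14 Hz

Beats arise from superposition of two nearby frequencies; the beat rate is |f₁ − f₂|.
|498 − 512| = 14 Hz.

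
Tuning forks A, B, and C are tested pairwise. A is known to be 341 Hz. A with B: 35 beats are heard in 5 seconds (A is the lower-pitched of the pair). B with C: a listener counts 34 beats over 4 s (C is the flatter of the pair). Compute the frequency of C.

339.5 Hz

A–B: Beat frequency = 35/5 = 7 Hz.
B is above A, so f_B = 341 + 7 = 348 Hz.
B–C: Beat frequency = 34/4 = 8.5 Hz.
C is below B, so f_C = 348 − 8.5 = 339.5 Hz.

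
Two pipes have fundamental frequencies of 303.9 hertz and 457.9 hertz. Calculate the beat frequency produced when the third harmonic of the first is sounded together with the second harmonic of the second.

4.1 Hz

Third harmonic of the first: 3·303.9 = 911.7 Hz.
Second harmonic of the second: 2·457.9 = 915.8 Hz.
f_beat = |911.7 − 915.8| = 4.1 Hz.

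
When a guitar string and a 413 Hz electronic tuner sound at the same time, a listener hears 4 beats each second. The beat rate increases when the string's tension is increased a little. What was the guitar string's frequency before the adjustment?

417 Hz

|f − 413| = 4, so the guitar string was at either 409 Hz or 417 Hz.
Higher tension means higher frequency; the adjustment raises the guitar string's frequency.
The beat rate rose, so the adjustment moved the guitar string further from 413 Hz — it was already above the reference.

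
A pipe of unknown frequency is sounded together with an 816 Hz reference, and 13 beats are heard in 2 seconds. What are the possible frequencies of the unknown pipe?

Beat frequency = 13/2 = 6.5 Hz.
|f − 816| = 6.5, so f = 816 ± 6.5.

809.5 Hz or 822.5 Hz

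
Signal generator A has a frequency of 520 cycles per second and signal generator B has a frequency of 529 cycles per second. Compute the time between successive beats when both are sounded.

0.111 s

f_beat = |520 − 529| = 9 Hz.
Beat period T = 1 / f_beat = 1 / 9 s.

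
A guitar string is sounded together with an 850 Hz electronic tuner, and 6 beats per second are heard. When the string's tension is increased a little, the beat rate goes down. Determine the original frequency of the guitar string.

|f − 850| = 6, so the guitar string was at either 844 Hz or 856 Hz.
Higher tension means higher frequency; the adjustment raises the guitar string's frequency.
The beat rate fell, so the adjustment moved the guitar string toward 850 Hz — it must have started below the reference.

844 Hz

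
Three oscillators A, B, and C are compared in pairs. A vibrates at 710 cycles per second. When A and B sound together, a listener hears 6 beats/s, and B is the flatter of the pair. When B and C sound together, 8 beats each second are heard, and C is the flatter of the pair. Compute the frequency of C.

696 Hz

B is below A, so f_B = 710 − 6 = 704 Hz.
C is below B, so f_C = 704 − 8 = 696 Hz.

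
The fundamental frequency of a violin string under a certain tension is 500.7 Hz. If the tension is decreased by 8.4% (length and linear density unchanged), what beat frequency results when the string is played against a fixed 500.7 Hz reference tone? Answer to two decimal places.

For a string, f ∝ √T, so the new frequency is 500.7·√0.916 = 479.2094 Hz.
f_beat = |479.2094 − 500.7| = 21.49 Hz.

21.49 Hz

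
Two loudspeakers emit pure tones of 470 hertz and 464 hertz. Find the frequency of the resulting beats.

The beat frequency equals the magnitude of the frequency difference.
|470 − 464| = 6 Hz.

6 Hz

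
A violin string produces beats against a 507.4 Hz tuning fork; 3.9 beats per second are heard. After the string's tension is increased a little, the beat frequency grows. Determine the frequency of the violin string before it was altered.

|f − 507.4| = 3.9, so the violin string was at either 503.5 Hz or 511.3 Hz.
Higher tension means higher frequency; the adjustment raises the violin string's frequency.
The beat rate rose, so the adjustment moved the violin string further from 507.4 Hz — it was already above the reference.

511.3 Hz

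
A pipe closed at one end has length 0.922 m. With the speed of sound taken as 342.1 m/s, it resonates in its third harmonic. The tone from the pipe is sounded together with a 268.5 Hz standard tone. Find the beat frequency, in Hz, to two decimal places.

9.78 Hz

Closed pipe (odd harmonics): f_n = n·v/(4L) = 3·342.1/(4·0.922) = 278.2809 Hz.
f_beat = |278.2809 − 268.5| = 9.78 Hz.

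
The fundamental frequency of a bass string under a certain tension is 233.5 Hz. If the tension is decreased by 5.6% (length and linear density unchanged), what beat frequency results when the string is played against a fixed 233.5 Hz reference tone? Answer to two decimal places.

6.63 Hz

For a string, f ∝ √T, so the new frequency is 233.5·√0.944 = 226.8678 Hz.
f_beat = |226.8678 − 233.5| = 6.63 Hz.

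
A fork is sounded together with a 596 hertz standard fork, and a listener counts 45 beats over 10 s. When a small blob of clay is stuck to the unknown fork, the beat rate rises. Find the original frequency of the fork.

Beat frequency = 45/10 = 4.5 Hz.
|f − 596| = 4.5, so the fork was at either 591.5 Hz or 600.5 Hz.
Adding mass to a fork lowers its frequency; the adjustment lowers the fork's frequency.
The beat rate rose, so the adjustment moved the fork further from 596 Hz — it was already below the reference.

591.5 Hz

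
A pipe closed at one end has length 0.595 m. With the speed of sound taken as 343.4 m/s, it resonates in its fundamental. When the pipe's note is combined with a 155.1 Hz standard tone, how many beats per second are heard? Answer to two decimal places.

10.81 Hz

Closed pipe (odd harmonics): f_n = n·v/(4L) = 1·343.4/(4·0.595) = 144.2857 Hz.
f_beat = |144.2857 − 155.1| = 10.81 Hz.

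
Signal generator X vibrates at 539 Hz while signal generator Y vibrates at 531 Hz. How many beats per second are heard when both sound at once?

The beat frequency equals the magnitude of the frequency difference.
|539 − 531| = 8 Hz.

8 Hz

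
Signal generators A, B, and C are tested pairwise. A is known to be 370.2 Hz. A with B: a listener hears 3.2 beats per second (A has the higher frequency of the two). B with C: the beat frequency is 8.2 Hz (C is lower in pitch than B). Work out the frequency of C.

B is below A, so f_B = 370.2 − 3.2 = 367 Hz.
C is below B, so f_C = 367 − 8.2 = 358.8 Hz.

358.8 Hz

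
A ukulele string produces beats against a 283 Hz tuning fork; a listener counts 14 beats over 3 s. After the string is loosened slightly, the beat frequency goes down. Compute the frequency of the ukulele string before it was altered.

Beat frequency = 14/3 = 4.6667 Hz.
|f − 283| = 4.6667, so the ukulele string was at either 278.3333 Hz or 287.6667 Hz.
Reducing tension lowers a string's frequency; the adjustment lowers the ukulele string's frequency.
The beat rate fell, so the adjustment moved the ukulele string toward 283 Hz — it must have started above the reference.

287.6667 Hz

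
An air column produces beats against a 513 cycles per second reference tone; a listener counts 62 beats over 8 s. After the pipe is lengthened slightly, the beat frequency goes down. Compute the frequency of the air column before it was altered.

520.75 Hz

Beat frequency = 62/8 = 7.75 Hz.
|f − 513| = 7.75, so the air column was at either 505.25 Hz or 520.75 Hz.
A longer pipe has a lower fundamental; the adjustment lowers the air column's frequency.
The beat rate fell, so the adjustment moved the air column toward 513 Hz — it must have started above the reference.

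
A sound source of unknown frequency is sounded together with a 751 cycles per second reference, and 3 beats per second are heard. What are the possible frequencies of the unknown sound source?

|f − 751| = 3, so f = 751 ± 3.

748 Hz or 754 Hz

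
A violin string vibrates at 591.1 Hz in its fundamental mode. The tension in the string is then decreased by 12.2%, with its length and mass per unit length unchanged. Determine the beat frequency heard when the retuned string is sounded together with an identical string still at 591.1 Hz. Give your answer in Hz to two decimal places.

37.23 Hz

For a string, f ∝ √T, so the new frequency is 591.1·√0.878 = 553.8705 Hz.
f_beat = |553.8705 − 591.1| = 37.23 Hz.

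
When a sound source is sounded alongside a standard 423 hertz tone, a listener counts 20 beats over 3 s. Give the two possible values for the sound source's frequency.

Beat frequency = 20/3 = 6.6667 Hz.
|f − 423| = 6.6667, so f = 423 ± 6.6667.

416.3333 Hz or 429.6667 Hz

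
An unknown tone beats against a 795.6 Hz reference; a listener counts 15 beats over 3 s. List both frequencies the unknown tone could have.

790.6 Hz or 800.6 Hz

Beat frequency = 15/3 = 5 Hz.
|f − 795.6| = 5, so f = 795.6 ± 5.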